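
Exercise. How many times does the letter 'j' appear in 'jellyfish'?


Letter 'j' in 'jellyfish': found at position(s) 1 = 1 occurrence(s).

1


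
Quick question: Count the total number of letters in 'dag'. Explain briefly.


Spell out 'dag' and number each letter: d(1), a(2), g(3). Total: 3 letters.

3


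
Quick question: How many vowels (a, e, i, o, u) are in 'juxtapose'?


Vowels in 'juxtapose': u, a, o, e = 4 vowels.

4


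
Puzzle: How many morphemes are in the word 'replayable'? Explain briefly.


Decomposition: re- (prefix) + play (root) + -able (suffix) = 3 morpheme(s)

3 morphemes


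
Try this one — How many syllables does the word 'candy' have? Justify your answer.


Break 'candy' into syllables: can-dy -> can | dy = 2 syllables

2 syllables


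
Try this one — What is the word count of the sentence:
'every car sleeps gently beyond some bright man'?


Split into words: every | car | sleeps | gently | beyond | some | bright | man = 8 words.

8


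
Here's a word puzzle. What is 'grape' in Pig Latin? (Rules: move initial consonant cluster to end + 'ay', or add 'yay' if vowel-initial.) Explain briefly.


'grape': move consonant cluster 'gr' to end and add 'ay': 'apegray'.

apegray


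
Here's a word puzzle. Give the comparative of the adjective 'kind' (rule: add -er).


Apply comparative formation (add -er): 'kind' -> 'kinder'.

kinder


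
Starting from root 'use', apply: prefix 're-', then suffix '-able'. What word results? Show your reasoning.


Step 1: Add prefix 're-' to 'use' = 'reuse'
Step 2: Add suffix '-able' to 'reuse' = 'reusable'

reusable


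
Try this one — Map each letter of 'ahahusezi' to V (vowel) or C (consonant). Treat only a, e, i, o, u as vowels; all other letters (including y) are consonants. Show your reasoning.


Letter mapping: a = V, h = C, a = V, h = C, u = V, s = C, e = V, z = C, i = V.

VCVCVCVCV


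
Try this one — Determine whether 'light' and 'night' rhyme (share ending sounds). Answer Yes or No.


Rime (stressed vowel + following sounds) of 'light': -ight = /aɪt/
Rime of 'night': -ight = /aɪt/
/aɪt/ and /aɪt/ are the same ending sound, so the words rhyme.

Yes


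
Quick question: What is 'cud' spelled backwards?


Reverse 'cud' character by character: 'duc'.

duc


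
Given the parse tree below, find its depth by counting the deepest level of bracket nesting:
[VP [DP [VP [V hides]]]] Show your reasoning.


Count bracket nesting levels:
'[' at pos 0: depth = 1
'[' at pos 4: depth = 2
'[' at pos 8: depth = 3
'[' at pos 12: depth = 4
Maximum depth reached: 4

4


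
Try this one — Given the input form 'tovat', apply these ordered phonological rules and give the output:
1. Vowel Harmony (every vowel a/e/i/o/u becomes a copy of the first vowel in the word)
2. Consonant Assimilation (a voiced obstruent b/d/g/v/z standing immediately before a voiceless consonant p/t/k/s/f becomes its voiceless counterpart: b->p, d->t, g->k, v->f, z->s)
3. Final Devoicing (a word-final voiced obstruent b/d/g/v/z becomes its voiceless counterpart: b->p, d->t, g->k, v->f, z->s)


Starting form: 'tovat'
Rule 1: Vowel Harmony: all vowels become 'o' (matching first vowel). 'tovat' -> 'tovot'
Rule 2: Consonant Assimilation: no voiced obstruent (b/d/g/v/z) stands immediately before a voiceless consonant (p/t/k/s/f). No change.
Rule 3: Final Devoicing: final consonant 't' is not one of the voiced obstruents b/d/g/v/z. No change.
Final form: 'tovot'

tovot


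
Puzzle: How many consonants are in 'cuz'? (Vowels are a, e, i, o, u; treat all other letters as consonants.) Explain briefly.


Consonants in 'cuz': c, z = 2 consonants.

2


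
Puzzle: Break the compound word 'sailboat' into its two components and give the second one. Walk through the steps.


Split 'sailboat' into 'sail' + 'boat'. The second part is 'boat'.

boat


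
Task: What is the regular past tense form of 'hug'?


Apply rule: Double final consonant and add -ed. 'hug' becomes 'hugged'.

hugged


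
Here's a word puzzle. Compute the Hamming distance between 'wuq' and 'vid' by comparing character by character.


Alignment:
Position 1: 'w' vs 'v' = DIFFER
Position 2: 'u' vs 'i' = DIFFER
Position 3: 'q' vs 'd' = DIFFER
Total differences: 3

3


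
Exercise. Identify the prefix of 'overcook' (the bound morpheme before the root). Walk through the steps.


The word 'overcook' = 'over' (prefix) + 'cook' (root). The prefix is 'over'.

over


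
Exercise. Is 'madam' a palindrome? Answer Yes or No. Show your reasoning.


Forward: 'madam'
Reversed: 'madam'
They are identical.

Yes


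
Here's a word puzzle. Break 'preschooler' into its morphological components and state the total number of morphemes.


Step 1: Identify prefix: 'pre' (meaning: before)
Step 2: Identify root: 'school'
Step 3: Identify suffix(es): 'er'
Decomposition: pre- (prefix: before) + school (root) + -er (suffix: one who)
Total morphemes: 3

3 morphemes (pre- (prefix: before) + school (root) + -er (suffix: one who))


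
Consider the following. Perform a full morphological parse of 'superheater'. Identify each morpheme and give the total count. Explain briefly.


Step 1: Identify prefix: 'super' (meaning: above)
Step 2: Identify root: 'heat'
Step 3: Identify suffix(es): 'er'
Decomposition: super- (prefix: above) + heat (root) + -er (suffix: one who)
Total morphemes: 3

3 morphemes (super- (prefix: above) + heat (root) + -er (suffix: one who))


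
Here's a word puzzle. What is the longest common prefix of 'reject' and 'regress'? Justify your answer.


Compare from the start: 2 characters match: 're'. Mismatch at position 3: 'j' vs 'g'.

re


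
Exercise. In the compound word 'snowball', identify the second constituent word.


Split 'snowball' into 'snow' + 'ball'. The second part is 'ball'.

ball


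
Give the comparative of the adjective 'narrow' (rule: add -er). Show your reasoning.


Apply comparative formation (add -er): 'narrow' -> 'narrower'.

narrower


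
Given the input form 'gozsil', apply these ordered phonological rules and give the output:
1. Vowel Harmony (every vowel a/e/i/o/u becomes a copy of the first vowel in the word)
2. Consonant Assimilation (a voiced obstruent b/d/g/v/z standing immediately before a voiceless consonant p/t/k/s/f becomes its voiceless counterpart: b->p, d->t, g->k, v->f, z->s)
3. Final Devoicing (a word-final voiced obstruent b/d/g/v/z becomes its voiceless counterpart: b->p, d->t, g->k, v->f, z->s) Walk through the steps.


Starting form: 'gozsil'
Rule 1: Vowel Harmony: all vowels become 'o' (matching first vowel). 'gozsil' -> 'gozsol'
Rule 2: Consonant Assimilation: voiced obstruent before voiceless consonant becomes voiceless ('zs' -> 'ss'). 'gozsol' -> 'gossol'
Rule 3: Final Devoicing: final consonant 'l' is not one of the voiced obstruents b/d/g/v/z. No change.
Final form: 'gossol'

gossol


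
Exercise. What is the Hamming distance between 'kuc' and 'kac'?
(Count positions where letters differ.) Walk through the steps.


Alignment:
Position 1: 'k' vs 'k' = match
Position 2: 'u' vs 'a' = DIFFER
Position 3: 'c' vs 'c' = match
Total differences: 1

1


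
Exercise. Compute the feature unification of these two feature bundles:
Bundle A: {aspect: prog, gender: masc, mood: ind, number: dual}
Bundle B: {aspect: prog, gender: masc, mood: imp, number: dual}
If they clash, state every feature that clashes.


Compare features:
aspect: A=prog vs B=prog -> unified: prog
gender: A=masc vs B=masc -> unified: masc
mood: A=ind vs B=imp -> CLASH
number: A=dual vs B=dual -> unified: dual
Clash detected on feature 'mood' (ind vs imp); unification fails.

CLASH on 'mood' (ind vs imp)


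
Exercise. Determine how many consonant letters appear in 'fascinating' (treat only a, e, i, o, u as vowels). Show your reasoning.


Consonants in 'fascinating': f, s, c, n, t, n, g = 7 consonants.

7


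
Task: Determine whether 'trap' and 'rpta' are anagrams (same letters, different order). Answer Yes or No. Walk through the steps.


Sorted letters of 'trap': 'aprt'
Sorted letters of 'rpta': 'aprt'
They match.

Yes


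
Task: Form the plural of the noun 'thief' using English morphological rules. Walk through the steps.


Apply rule: Change -f to -ves. 'thief' becomes 'thieves'.

thieves


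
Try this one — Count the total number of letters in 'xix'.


Spell out 'xix' and number each letter: x(1), i(2), x(3). Total: 3 letters.

3


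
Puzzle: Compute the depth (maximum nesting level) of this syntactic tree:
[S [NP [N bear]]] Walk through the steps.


Count bracket nesting levels:
'[' at pos 0: depth = 1
'[' at pos 3: depth = 2
'[' at pos 7: depth = 3
Maximum depth reached: 3

3


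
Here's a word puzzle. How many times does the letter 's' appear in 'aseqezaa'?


Letter 's' in 'aseqezaa': found at position(s) 2 = 1 occurrence(s).

1


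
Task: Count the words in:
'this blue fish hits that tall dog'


Split into words: this | blue | fish | hits | that | tall | dog = 7 words.

7


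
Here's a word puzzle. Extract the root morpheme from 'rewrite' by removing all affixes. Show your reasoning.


Remove prefix 're' from 'rewrite' to get root 'write'.

write


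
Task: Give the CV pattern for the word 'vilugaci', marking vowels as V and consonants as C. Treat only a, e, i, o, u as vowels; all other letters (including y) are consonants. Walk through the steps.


Letter mapping: v = C, i = V, l = C, u = V, g = C, a = V, c = C, i = V.

CVCVCVCV


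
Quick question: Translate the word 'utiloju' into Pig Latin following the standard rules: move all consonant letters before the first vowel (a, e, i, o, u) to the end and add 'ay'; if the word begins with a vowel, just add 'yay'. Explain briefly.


'utiloju' starts with a vowel, so add 'yay': 'utilojuyay'.

utilojuyay


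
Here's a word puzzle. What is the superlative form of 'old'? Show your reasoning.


Apply superlative formation (add -est): 'old' -> 'oldest'.

oldest


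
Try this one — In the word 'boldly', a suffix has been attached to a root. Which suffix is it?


The word 'boldly' = 'bold' (root) + '-ly' (suffix). The suffix is '-ly'.

ly


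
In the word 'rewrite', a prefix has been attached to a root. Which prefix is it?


The word 'rewrite' = 're' (prefix) + 'write' (root). The prefix is 're'.

re


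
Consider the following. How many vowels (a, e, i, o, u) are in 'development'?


Vowels in 'development': e, e, o, e = 4 vowels.

4


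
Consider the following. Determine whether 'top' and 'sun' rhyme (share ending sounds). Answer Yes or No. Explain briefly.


Rime (stressed vowel + following sounds) of 'top': -op = /ɒp/
Rime of 'sun': -un = /ʌn/
/ɒp/ and /ʌn/ are different ending sounds, so the words do not rhyme.

No


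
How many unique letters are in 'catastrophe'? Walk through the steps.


Unique letters in 'catastrophe': {a, c, e, h, o, p, r, s, t} = 9 distinct letters.

9


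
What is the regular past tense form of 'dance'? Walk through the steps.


Apply rule: Add -d (word ends in -e). 'dance' becomes 'danced'.

danced


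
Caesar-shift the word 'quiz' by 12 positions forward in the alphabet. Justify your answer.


Shift each letter by 12: q -> c, u -> g, i -> u, z -> l. Result: 'cgul'.

cgul


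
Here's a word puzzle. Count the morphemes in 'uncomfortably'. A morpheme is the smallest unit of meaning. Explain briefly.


Decomposition: un- (prefix) + comfort (root) + -able (suffix) + -ly (suffix) = 4 morpheme(s)

4 morphemes


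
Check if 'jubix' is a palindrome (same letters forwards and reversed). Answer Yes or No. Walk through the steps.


Forward: 'jubix'
Reversed: 'xibuj'
They differ.

No


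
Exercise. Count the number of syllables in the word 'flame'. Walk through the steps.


Break 'flame' into syllables: flame -> flame = 1 syllable

1 syllable


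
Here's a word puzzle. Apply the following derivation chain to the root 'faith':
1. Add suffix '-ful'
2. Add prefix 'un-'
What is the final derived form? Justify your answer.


Step 1: Add suffix '-ful' to 'faith' = 'faithful'
Step 2: Add prefix 'un-' to 'faithful' = 'unfaithful'

unfaithful


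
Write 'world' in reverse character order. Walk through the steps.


Reverse 'world' character by character: 'dlrow'.

dlrow


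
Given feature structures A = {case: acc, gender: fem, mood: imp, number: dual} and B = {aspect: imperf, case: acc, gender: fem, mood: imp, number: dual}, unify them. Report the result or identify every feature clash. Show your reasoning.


Compare features:
aspect: A=_ vs B=imperf -> unified: imperf
case: A=acc vs B=acc -> unified: acc
gender: A=fem vs B=fem -> unified: fem
mood: A=imp vs B=imp -> unified: imp
number: A=dual vs B=dual -> unified: dual
No clashes found.

Unified: {aspect: imperf, case: acc, gender: fem, mood: imp, number: dual}


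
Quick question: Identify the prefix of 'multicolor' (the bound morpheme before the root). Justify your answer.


The word 'multicolor' = 'multi' (prefix) + 'color' (root). The prefix is 'multi'.

multi


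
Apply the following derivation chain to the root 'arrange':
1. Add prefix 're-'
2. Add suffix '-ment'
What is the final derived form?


Step 1: Add prefix 're-' to 'arrange' = 'rearrange'
Step 2: Add suffix '-ment' to 'rearrange' = 'rearrangement'

rearrangement


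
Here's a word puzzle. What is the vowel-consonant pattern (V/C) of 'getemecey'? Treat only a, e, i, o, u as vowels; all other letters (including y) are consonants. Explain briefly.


Letter mapping: g = C, e = V, t = C, e = V, m = C, e = V, c = C, e = V, y = C.

CVCVCVCVC


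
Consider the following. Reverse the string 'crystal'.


Reverse 'crystal' character by character: 'latsyrc'.

latsyrc


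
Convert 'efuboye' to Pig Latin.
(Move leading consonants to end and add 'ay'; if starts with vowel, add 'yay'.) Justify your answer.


'efuboye' starts with a vowel, so add 'yay': 'efuboyeyay'.

efuboyeyay


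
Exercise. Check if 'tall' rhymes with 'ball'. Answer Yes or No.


Rime (stressed vowel + following sounds) of 'tall': -all = /ɔːl/
Rime of 'ball': -all = /ɔːl/
/ɔːl/ and /ɔːl/ are the same ending sound, so the words rhyme.

Yes


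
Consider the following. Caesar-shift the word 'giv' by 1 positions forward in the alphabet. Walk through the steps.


Shift each letter by 1: g -> h, i -> j, v -> w. Result: 'hjw'.

hjw


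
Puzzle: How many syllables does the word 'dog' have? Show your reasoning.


Break 'dog' into syllables: dog -> dog = 1 syllable

1 syllable


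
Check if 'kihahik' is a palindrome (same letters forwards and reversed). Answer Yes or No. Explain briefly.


Forward: 'kihahik'
Reversed: 'kihahik'
They are identical.

Yes


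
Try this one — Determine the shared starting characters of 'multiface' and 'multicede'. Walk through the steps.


Compare from the start: 5 characters match: 'multi'. Mismatch at position 6: 'f' vs 'c'.

multi


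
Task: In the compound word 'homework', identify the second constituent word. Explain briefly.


Split 'homework' into 'home' + 'work'. The second part is 'work'.

work


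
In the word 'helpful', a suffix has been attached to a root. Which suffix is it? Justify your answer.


The word 'helpful' = 'help' (root) + '-ful' (suffix). The suffix is '-ful'.

ful


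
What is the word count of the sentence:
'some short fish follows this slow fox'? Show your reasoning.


Split into words: some | short | fish | follows | this | slow | fox = 7 words.

7


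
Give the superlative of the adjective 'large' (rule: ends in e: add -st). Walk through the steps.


Apply superlative formation (ends in e: add -st): 'large' -> 'largest'.

largest


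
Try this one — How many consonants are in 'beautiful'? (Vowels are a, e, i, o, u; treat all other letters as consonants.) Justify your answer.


Consonants in 'beautiful': b, t, f, l = 4 consonants.

4


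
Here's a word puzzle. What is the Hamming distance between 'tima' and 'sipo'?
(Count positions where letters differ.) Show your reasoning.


Alignment:
Position 1: 't' vs 's' = DIFFER
Position 2: 'i' vs 'i' = match
Position 3: 'm' vs 'p' = DIFFER
Position 4: 'a' vs 'o' = DIFFER
Total differences: 3

3


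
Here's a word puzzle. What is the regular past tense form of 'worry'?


Apply rule: Change -y to -ied. 'worry' becomes 'worried'.

worried


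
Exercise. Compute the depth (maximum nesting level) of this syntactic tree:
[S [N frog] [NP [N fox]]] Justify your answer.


Count bracket nesting levels:
'[' at pos 0: depth = 1
'[' at pos 3: depth = 2
'[' at pos 12: depth = 2
'[' at pos 16: depth = 3
Maximum depth reached: 3

3


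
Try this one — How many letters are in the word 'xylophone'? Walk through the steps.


Spell out 'xylophone' and number each letter: x(1), y(2), l(3), o(4), p(5), h(6), o(7), n(8), e(9). Total: 9 letters.

9


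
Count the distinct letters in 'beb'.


Unique letters in 'beb': {b, e} = 2 distinct letters.

2


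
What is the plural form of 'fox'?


Apply rule: Add -es (sibilant/fricative ending). 'fox' becomes 'foxes'.

foxes


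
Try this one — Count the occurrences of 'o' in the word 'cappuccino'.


Letter 'o' in 'cappuccino': found at position(s) 10 = 1 occurrence(s).

1


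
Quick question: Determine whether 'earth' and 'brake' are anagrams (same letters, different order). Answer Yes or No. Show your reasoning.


Sorted letters of 'earth': 'aehrt'
Sorted letters of 'brake': 'abekr'
They do not match.

No


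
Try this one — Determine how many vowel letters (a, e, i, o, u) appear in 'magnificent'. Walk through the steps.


Vowels in 'magnificent': a, i, i, e = 4 vowels.

4


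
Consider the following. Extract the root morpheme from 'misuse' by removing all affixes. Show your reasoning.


Remove prefix 'mis' from 'misuse' to get root 'use'.

use


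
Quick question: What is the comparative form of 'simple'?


Apply comparative formation (ends in e: add -r): 'simple' -> 'simpler'.

simpler


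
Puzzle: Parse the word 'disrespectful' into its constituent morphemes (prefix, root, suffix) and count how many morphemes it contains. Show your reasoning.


Step 1: Identify prefix: 'dis' (meaning: not/apart)
Step 2: Identify root: 'respect'
Step 3: Identify suffix(es): 'ful'
Decomposition: dis- (prefix: not/apart) + respect (root) + -ful (suffix: full of)
Total morphemes: 3

3 morphemes (dis- (prefix: not/apart) + respect (root) + -ful (suffix: full of))


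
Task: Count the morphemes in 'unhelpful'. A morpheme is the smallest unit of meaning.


Decomposition: un- (prefix) + help (root) + -ful (suffix) = 3 morpheme(s)

3 morphemes


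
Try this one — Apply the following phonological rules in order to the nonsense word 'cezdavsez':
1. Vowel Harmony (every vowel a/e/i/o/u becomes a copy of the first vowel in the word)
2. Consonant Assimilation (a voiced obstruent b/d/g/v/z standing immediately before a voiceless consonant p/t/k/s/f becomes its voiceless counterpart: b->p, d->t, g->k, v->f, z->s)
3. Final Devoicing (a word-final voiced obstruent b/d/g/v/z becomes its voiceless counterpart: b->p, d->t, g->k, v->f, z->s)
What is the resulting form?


Starting form: 'cezdavsez'
Rule 1: Vowel Harmony: all vowels become 'e' (matching first vowel). 'cezdavsez' -> 'cezdevsez'
Rule 2: Consonant Assimilation: voiced obstruent before voiceless consonant becomes voiceless ('vs' -> 'fs'). 'cezdevsez' -> 'cezdefsez'
Rule 3: Final Devoicing: word-final voiced obstruent 'z' becomes voiceless 's'. 'cezdefsez' -> 'cezdefses'
Final form: 'cezdefses'

cezdefses


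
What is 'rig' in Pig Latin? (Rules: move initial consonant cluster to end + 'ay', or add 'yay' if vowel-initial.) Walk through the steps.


'rig': move consonant cluster 'r' to end and add 'ay': 'igray'.

igray


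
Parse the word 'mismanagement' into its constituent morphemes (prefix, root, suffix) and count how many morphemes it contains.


Step 1: Identify prefix: 'mis' (meaning: wrongly)
Step 2: Identify root: 'manage'
Step 3: Identify suffix(es): 'ment'
Decomposition: mis- (prefix: wrongly) + manage (root) + -ment (suffix: action/result)
Total morphemes: 3

3 morphemes (mis- (prefix: wrongly) + manage (root) + -ment (suffix: action/result))


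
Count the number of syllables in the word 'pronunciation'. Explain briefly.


Break 'pronunciation' into syllables: pro-nun-ci-a-tion -> pro | nun | ci | a | tion = 5 syllables

5 syllables


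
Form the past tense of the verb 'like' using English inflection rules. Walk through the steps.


Apply rule: Add -d (word ends in -e). 'like' becomes 'liked'.

liked


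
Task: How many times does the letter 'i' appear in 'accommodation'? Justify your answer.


Letter 'i' in 'accommodation': found at position(s) 11 = 1 occurrence(s).

1


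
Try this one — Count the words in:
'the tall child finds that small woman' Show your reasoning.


Split into words: the | tall | child | finds | that | small | woman = 7 words.

7


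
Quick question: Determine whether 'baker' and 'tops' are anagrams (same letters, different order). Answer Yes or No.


Sorted letters of 'baker': 'abekr'
Sorted letters of 'tops': 'opst'
They do not match.

No


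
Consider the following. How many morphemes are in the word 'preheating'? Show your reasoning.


Decomposition: pre- (prefix) + heat (root) + -ing (suffix) = 3 morpheme(s)

3 morphemes


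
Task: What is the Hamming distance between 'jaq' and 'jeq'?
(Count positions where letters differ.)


Alignment:
Position 1: 'j' vs 'j' = match
Position 2: 'a' vs 'e' = DIFFER
Position 3: 'q' vs 'q' = match
Total differences: 1

1


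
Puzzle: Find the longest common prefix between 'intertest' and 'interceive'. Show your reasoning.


Compare from the start: 5 characters match: 'inter'. Mismatch at position 6: 't' vs 'c'.

inter


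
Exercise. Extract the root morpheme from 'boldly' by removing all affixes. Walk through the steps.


Remove suffix '-ly' from 'boldly' to get root 'bold'.

bold


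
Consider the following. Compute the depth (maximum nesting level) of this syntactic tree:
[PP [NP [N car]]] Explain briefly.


Count bracket nesting levels:
'[' at pos 0: depth = 1
'[' at pos 4: depth = 2
'[' at pos 8: depth = 3
Maximum depth reached: 3

3


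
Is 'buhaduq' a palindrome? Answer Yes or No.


Forward: 'buhaduq'
Reversed: 'qudahub'
They differ.

No


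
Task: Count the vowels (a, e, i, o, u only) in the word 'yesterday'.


Vowels in 'yesterday': e, e, a = 3 vowels.

3


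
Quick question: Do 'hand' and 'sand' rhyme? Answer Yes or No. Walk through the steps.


Rime (stressed vowel + following sounds) of 'hand': -and = /ænd/
Rime of 'sand': -and = /ænd/
/ænd/ and /ænd/ are the same ending sound, so the words rhyme.

Yes


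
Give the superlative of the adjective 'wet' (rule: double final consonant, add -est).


Apply superlative formation (double final consonant, add -est): 'wet' -> 'wettest'.

wettest


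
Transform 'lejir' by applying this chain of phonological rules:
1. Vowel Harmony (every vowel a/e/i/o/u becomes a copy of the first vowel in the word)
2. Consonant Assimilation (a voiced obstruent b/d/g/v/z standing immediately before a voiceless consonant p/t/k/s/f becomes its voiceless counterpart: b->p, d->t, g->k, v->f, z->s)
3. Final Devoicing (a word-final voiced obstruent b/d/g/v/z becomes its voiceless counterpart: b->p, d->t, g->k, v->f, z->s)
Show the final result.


Starting form: 'lejir'
Rule 1: Vowel Harmony: all vowels become 'e' (matching first vowel). 'lejir' -> 'lejer'
Rule 2: Consonant Assimilation: no voiced obstruent (b/d/g/v/z) stands immediately before a voiceless consonant (p/t/k/s/f). No change.
Rule 3: Final Devoicing: final consonant 'r' is not one of the voiced obstruents b/d/g/v/z. No change.
Final form: 'lejer'

lejer


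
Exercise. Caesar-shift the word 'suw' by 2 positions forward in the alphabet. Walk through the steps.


Shift each letter by 2: s -> u, u -> w, w -> y. Result: 'uwy'.

uwy


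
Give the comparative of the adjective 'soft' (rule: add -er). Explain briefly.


Apply comparative formation (add -er): 'soft' -> 'softer'.

softer


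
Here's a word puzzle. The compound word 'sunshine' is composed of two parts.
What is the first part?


Split 'sunshine' into 'sun' + 'shine'. The first part is 'sun'.

sun


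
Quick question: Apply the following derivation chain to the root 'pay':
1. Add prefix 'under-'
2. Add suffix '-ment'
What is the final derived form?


Step 1: Add prefix 'under-' to 'pay' = 'underpay'
Step 2: Add suffix '-ment' to 'underpay' = 'underpayment'

underpayment


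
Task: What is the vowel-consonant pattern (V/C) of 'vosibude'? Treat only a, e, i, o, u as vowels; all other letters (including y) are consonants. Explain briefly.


Letter mapping: v = C, o = V, s = C, i = V, b = C, u = V, d = C, e = V.

CVCVCVCV


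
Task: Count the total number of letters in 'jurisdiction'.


Spell out 'jurisdiction' and number each letter: j(1), u(2), r(3), i(4), s(5), d(6), i(7), c(8), t(9), i(10), o(11), n(12). Total: 12 letters.

12


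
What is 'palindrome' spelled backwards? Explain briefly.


Reverse 'palindrome' character by character: 'emordnilap'.

emordnilap


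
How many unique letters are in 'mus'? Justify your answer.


Unique letters in 'mus': {m, s, u} = 3 distinct letters.

3


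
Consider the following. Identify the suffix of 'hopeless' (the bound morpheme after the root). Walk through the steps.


The word 'hopeless' = 'hope' (root) + '-less' (suffix). The suffix is '-less'.

less


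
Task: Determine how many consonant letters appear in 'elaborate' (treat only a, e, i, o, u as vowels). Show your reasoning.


Consonants in 'elaborate': l, b, r, t = 4 consonants.

4


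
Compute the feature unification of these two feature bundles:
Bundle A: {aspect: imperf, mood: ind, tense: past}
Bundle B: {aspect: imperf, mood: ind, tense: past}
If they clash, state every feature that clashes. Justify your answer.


Compare features:
aspect: A=imperf vs B=imperf -> unified: imperf
mood: A=ind vs B=ind -> unified: ind
tense: A=past vs B=past -> unified: past
No clashes found.

Unified: {aspect: imperf, mood: ind, tense: past}


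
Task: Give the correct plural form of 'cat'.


Apply rule: Add -s. 'cat' becomes 'cats'.

cats


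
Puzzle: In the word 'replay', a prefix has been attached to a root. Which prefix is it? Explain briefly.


The word 'replay' = 're' (prefix) + 'play' (root). The prefix is 're'.

re


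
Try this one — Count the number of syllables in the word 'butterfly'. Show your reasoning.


Break 'butterfly' into syllables: but-ter-fly -> but | ter | fly = 3 syllables

3 syllables


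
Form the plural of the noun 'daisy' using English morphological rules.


Apply rule: Change -y to -ies (consonant + y). 'daisy' becomes 'daisies'.

daisies


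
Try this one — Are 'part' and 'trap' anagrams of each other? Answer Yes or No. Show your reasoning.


Sorted letters of 'part': 'aprt'
Sorted letters of 'trap': 'aprt'
They match.

Yes


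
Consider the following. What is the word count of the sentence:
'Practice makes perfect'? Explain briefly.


Split into words: Practice | makes | perfect = 3 words.

3


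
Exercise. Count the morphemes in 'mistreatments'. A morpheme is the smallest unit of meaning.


Decomposition: mis- (prefix) + treat (root) + -ment (suffix) + -s (plural) = 4 morpheme(s)

4 morphemes


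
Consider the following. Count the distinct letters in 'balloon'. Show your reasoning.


Unique letters in 'balloon': {a, b, l, n, o} = 5 distinct letters.

5


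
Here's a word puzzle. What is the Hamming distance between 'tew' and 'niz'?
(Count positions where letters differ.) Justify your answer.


Alignment:
Position 1: 't' vs 'n' = DIFFER
Position 2: 'e' vs 'i' = DIFFER
Position 3: 'w' vs 'z' = DIFFER
Total differences: 3

3


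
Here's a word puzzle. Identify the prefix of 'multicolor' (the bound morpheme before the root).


The word 'multicolor' = 'multi' (prefix) + 'color' (root). The prefix is 'multi'.

multi


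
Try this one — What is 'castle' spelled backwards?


Reverse 'castle' character by character: 'eltsac'.

eltsac


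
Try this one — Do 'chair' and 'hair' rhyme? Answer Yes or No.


Rime (stressed vowel + following sounds) of 'chair': -air = /ɛər/
Rime of 'hair': -air = /ɛər/
/ɛər/ and /ɛər/ are the same ending sound, so the words rhyme.

Yes


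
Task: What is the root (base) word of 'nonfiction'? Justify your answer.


Remove prefix 'non' from 'nonfiction' to get root 'fiction'.

fiction


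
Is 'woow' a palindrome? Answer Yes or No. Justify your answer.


Forward: 'woow'
Reversed: 'woow'
They are identical.

Yes


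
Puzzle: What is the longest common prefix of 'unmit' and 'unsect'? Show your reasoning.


Compare from the start: 2 characters match: 'un'. Mismatch at position 3: 'm' vs 's'.

un


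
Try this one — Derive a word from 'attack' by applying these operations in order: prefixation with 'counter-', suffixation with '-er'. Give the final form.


Step 1: Add prefix 'counter-' to 'attack' = 'counterattack'
Step 2: Add suffix '-er' to 'counterattack' = 'counterattacker'

counterattacker


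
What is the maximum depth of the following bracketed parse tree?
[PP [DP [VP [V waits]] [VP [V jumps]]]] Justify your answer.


Count bracket nesting levels:
'[' at pos 0: depth = 1
'[' at pos 4: depth = 2
'[' at pos 8: depth = 3
'[' at pos 12: depth = 4
'[' at pos 23: depth = 3
'[' at pos 27: depth = 4
Maximum depth reached: 4

4


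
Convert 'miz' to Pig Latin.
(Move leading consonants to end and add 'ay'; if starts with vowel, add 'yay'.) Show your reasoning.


'miz': move consonant cluster 'm' to end and add 'ay': 'izmay'.

izmay


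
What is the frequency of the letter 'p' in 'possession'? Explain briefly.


Letter 'p' in 'possession': found at position(s) 1 = 1 occurrence(s).

1


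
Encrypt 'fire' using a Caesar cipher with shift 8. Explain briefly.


Shift each letter by 8: f -> n, i -> q, r -> z, e -> m. Result: 'nqzm'.

nqzm


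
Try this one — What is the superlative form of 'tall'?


Apply superlative formation (add -est): 'tall' -> 'tallest'.

tallest


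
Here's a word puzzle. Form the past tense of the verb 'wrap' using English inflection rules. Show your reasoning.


Apply rule: Double final consonant and add -ed. 'wrap' becomes 'wrapped'.

wrapped


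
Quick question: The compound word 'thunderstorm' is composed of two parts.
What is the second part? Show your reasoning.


Split 'thunderstorm' into 'thunder' + 'storm'. The second part is 'storm'.

storm


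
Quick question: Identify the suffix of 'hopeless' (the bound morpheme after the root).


The word 'hopeless' = 'hope' (root) + '-less' (suffix). The suffix is '-less'.

less


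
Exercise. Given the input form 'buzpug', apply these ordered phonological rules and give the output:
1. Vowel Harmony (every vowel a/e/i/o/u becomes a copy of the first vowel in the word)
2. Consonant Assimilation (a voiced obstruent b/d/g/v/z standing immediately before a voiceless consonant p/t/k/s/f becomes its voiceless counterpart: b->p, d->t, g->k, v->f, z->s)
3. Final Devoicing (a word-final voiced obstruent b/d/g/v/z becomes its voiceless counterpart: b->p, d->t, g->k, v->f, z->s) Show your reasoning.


Starting form: 'buzpug'
Rule 1: Vowel Harmony: all vowels already match. No change.
Rule 2: Consonant Assimilation: voiced obstruent before voiceless consonant becomes voiceless ('zp' -> 'sp'). 'buzpug' -> 'buspug'
Rule 3: Final Devoicing: word-final voiced obstruent 'g' becomes voiceless 'k'. 'buspug' -> 'buspuk'
Final form: 'buspuk'

buspuk


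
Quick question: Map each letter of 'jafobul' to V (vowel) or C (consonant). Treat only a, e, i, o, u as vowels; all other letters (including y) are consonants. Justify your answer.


Letter mapping: j = C, a = V, f = C, o = V, b = C, u = V, l = C.

CVCVCVC


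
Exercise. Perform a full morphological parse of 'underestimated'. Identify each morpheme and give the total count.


Step 1: Identify prefix: 'under' (meaning: beneath/insufficient)
Step 2: Identify root: 'estimate'
Step 3: Identify suffix(es): 'ed'
Decomposition: under- (prefix: beneath/insufficient) + estimate (root) + -ed (suffix: past)
Total morphemes: 3

3 morphemes (under- (prefix: beneath/insufficient) + estimate (root) + -ed (suffix: past))


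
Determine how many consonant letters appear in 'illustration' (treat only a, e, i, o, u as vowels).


Consonants in 'illustration': l, l, s, t, r, t, n = 7 consonants.

7


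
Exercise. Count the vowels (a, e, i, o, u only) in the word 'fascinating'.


Vowels in 'fascinating': a, i, a, i = 4 vowels.

4


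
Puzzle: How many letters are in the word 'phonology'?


Spell out 'phonology' and number each letter: p(1), h(2), o(3), n(4), o(5), l(6), o(7), g(8), y(9). Total: 9 letters.

9


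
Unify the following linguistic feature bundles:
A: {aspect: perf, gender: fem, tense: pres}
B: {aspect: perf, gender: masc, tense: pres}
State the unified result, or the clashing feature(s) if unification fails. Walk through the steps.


Compare features:
aspect: A=perf vs B=perf -> unified: perf
gender: A=fem vs B=masc -> CLASH
tense: A=pres vs B=pres -> unified: pres
Clash detected on feature 'gender' (fem vs masc); unification fails.

CLASH on 'gender' (fem vs masc)


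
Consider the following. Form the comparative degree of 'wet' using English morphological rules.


Apply comparative formation (double final consonant, add -er): 'wet' -> 'wetter'.

wetter


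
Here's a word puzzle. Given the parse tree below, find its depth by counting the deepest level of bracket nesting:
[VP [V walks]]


Count bracket nesting levels:
'[' at pos 0: depth = 1
'[' at pos 4: depth = 2
Maximum depth reached: 2

2


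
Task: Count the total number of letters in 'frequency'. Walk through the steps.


Spell out 'frequency' and number each letter: f(1), r(2), e(3), q(4), u(5), e(6), n(7), c(8), y(9). Total: 9 letters.

9


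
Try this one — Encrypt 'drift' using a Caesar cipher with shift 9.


Shift each letter by 9: d -> m, r -> a, i -> r, f -> o, t -> c. Result: 'maroc'.

maroc


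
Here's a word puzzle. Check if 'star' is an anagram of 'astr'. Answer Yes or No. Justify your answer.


Sorted letters of 'star': 'arst'
Sorted letters of 'astr': 'arst'
They match.

Yes


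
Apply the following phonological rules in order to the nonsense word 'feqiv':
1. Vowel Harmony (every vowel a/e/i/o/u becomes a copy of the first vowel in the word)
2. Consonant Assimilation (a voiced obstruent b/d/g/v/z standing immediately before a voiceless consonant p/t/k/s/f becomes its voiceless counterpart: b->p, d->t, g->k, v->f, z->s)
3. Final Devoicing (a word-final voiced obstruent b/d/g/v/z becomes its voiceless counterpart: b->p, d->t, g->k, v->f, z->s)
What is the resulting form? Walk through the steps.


Starting form: 'feqiv'
Rule 1: Vowel Harmony: all vowels become 'e' (matching first vowel). 'feqiv' -> 'feqev'
Rule 2: Consonant Assimilation: no voiced obstruent (b/d/g/v/z) stands immediately before a voiceless consonant (p/t/k/s/f). No change.
Rule 3: Final Devoicing: word-final voiced obstruent 'v' becomes voiceless 'f'. 'feqev' -> 'feqef'
Final form: 'feqef'

feqef


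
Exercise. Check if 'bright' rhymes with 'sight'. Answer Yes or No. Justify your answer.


Rime (stressed vowel + following sounds) of 'bright': -ight = /aɪt/
Rime of 'sight': -ight = /aɪt/
/aɪt/ and /aɪt/ are the same ending sound, so the words rhyme.

Yes


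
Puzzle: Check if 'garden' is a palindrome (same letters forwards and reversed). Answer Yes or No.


Forward: 'garden'
Reversed: 'nedrag'
They differ.

No


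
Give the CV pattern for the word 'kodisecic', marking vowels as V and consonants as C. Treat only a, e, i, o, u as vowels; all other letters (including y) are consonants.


Letter mapping: k = C, o = V, d = C, i = V, s = C, e = V, c = C, i = V, c = C.

CVCVCVCVC


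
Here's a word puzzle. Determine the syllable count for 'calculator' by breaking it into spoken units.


Break 'calculator' into syllables: cal-cu-la-tor -> cal | cu | la | tor = 4 syllables

4 syllables


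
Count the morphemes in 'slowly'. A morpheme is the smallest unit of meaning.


Decomposition: slow (root) + -ly (suffix) = 2 morpheme(s)

2 morphemes


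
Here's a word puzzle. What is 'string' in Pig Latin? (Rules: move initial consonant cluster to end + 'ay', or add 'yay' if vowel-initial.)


'string': move consonant cluster 'str' to end and add 'ay': 'ingstray'.

ingstray


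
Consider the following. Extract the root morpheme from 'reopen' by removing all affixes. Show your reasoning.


Remove prefix 're' from 'reopen' to get root 'open'.

open


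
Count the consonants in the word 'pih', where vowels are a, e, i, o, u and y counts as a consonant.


Consonants in 'pih': p, h = 2 consonants.

2


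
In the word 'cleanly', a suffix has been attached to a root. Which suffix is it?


The word 'cleanly' = 'clean' (root) + '-ly' (suffix). The suffix is '-ly'.

ly


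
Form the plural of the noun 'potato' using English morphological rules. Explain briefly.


Apply rule: Add -es (consonant + o). 'potato' becomes 'potatoes'.

potatoes


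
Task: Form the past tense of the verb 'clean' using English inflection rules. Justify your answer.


Apply rule: Add -ed. 'clean' becomes 'cleaned'.

cleaned


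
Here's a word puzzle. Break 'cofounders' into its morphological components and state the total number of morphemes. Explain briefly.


Step 1: Identify prefix: 'co' (meaning: together)
Step 2: Identify root: 'found'
Step 3: Identify suffix(es): 'er, s'
Decomposition: co- (prefix: together) + found (root) + -er (suffix: one who) + -s (plural)
Total morphemes: 4

4 morphemes (co- (prefix: together) + found (root) + -er (suffix: one who) + -s (plural))


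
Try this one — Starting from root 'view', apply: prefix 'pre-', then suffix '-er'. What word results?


Step 1: Add prefix 'pre-' to 'view' = 'preview'
Step 2: Add suffix '-er' to 'preview' = 'previewer'

previewer


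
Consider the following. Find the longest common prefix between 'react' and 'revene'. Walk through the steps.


Compare from the start: 2 characters match: 're'. Mismatch at position 3: 'a' vs 'v'.

re


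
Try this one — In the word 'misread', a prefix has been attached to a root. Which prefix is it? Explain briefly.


The word 'misread' = 'mis' (prefix) + 'read' (root). The prefix is 'mis'.

mis


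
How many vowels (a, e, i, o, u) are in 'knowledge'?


Vowels in 'knowledge': o, e, e = 3 vowels.

3


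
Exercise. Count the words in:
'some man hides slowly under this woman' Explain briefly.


Split into words: some | man | hides | slowly | under | this | woman = 7 words.

7


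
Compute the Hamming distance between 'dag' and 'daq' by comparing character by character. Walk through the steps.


Alignment:
Position 1: 'd' vs 'd' = match
Position 2: 'a' vs 'a' = match
Position 3: 'g' vs 'q' = DIFFER
Total differences: 1

1


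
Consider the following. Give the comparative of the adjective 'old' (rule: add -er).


Apply comparative formation (add -er): 'old' -> 'older'.

older


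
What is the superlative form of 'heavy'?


Apply superlative formation (consonant + y: change y to i, add -est): 'heavy' -> 'heaviest'.

heaviest
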